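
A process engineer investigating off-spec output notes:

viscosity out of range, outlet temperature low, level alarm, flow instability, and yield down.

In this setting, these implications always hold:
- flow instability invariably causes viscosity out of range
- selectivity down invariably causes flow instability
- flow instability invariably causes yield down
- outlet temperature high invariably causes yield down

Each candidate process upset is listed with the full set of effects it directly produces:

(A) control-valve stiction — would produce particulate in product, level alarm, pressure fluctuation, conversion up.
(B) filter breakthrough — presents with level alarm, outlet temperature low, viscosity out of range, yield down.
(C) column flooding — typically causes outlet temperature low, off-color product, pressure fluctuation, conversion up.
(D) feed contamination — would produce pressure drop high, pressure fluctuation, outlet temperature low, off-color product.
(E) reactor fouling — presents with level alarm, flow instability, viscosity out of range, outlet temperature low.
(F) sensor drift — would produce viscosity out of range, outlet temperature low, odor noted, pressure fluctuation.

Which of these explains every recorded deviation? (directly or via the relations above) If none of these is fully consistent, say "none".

Per-candidate check:
(A) control-valve stiction — viscosity out of range ✗; outlet temperature low ✗; level alarm ✓; flow instability ✗; yield down ✗
(B) filter breakthrough — does not account for flow instability
(C) column flooding — does not account for viscosity out of range, level alarm, flow instability, yield down
(D) feed contamination — does not account for viscosity out of range, level alarm, flow instability, yield down
(E) reactor fouling — viscosity out of range ✓; outlet temperature low ✓; level alarm ✓; flow instability ✓; yield down ✓ (by flow instability → yield down)
(F) sensor drift — does not account for level alarm, flow instability, yield down
(E) is the only candidate with no mismatches.

E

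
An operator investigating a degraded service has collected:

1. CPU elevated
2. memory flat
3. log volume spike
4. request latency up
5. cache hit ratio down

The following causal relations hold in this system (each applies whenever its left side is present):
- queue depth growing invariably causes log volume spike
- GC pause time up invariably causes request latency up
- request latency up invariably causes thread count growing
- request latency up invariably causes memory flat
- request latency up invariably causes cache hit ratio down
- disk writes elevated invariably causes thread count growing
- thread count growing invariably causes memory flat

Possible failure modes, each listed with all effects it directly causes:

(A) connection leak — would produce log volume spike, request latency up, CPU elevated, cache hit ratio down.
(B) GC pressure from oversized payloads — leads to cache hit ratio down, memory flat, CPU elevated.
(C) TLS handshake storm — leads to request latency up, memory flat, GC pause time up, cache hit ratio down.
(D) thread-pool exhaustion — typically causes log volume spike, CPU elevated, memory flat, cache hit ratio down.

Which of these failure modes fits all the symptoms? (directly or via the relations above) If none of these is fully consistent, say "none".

A

For each candidate, compare predicted effects to what was observed:
(A) connection leak — CPU elevated ✓; memory flat ✓ (through request latency up → memory flat); log volume spike ✓; request latency up ✓; cache hit ratio down ✓
(B) GC pressure from oversized payloads — does not account for log volume spike, request latency up
(C) TLS handshake storm — CPU elevated ✗; memory flat ✓; log volume spike ✗; request latency up ✓; cache hit ratio down ✓
(D) thread-pool exhaustion — does not account for request latency up
(A) alone accounts for all the evidence.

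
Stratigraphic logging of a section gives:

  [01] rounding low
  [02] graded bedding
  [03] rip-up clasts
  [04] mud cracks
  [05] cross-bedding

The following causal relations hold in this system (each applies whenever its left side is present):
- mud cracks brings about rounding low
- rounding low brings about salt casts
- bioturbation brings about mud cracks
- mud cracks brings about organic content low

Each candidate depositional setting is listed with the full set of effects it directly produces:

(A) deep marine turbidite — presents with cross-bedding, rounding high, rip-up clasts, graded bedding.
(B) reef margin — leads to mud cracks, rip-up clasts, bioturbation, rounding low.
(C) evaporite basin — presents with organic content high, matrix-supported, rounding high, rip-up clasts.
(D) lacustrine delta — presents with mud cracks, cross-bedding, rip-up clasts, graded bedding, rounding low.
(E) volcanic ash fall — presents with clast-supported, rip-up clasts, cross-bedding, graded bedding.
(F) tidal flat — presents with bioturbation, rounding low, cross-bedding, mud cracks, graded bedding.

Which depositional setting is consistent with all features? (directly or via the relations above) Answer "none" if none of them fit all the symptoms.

D

For each candidate, compare predicted effects to what was observed:
(A) deep marine turbidite — fails on rounding low, mud cracks (predicts rounding high, not rounding low)
(B) reef margin — rounding low match; graded bedding miss; rip-up clasts match; mud cracks match; cross-bedding miss
(C) evaporite basin — fails on rounding low, graded bedding, mud cracks, cross-bedding (predicts rounding high, not rounding low)
(D) lacustrine delta — rounding low match; graded bedding match; rip-up clasts match; mud cracks match; cross-bedding match
(E) volcanic ash fall — does not account for rounding low, mud cracks
(F) tidal flat — rounding low match; graded bedding match; rip-up clasts miss; mud cracks match; cross-bedding match
(D) is the only candidate with no mismatches.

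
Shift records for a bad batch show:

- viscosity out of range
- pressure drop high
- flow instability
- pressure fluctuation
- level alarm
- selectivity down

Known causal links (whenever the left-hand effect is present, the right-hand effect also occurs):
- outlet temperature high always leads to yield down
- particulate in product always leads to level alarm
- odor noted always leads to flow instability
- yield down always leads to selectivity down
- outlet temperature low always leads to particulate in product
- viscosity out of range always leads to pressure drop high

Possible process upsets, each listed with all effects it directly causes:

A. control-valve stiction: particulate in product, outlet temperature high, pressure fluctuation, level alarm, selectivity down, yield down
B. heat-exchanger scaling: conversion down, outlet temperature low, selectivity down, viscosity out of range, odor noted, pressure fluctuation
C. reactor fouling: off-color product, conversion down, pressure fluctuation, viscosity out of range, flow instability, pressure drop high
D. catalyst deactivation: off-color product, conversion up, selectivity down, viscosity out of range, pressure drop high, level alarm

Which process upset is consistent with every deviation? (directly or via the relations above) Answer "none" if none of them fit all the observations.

Per-candidate check:
(A) control-valve stiction — does not account for viscosity out of range, pressure drop high, flow instability
(B) heat-exchanger scaling — viscosity out of range +; pressure drop high + (by viscosity out of range → pressure drop high); flow instability + (by odor noted → flow instability); pressure fluctuation +; level alarm + (by outlet temperature low → particulate in product → level alarm); selectivity down +
(C) reactor fouling — viscosity out of range +; pressure drop high +; flow instability +; pressure fluctuation +; level alarm -; selectivity down -
(D) catalyst deactivation — viscosity out of range +; pressure drop high +; flow instability -; pressure fluctuation -; level alarm +; selectivity down +
(B) alone accounts for all the evidence.

B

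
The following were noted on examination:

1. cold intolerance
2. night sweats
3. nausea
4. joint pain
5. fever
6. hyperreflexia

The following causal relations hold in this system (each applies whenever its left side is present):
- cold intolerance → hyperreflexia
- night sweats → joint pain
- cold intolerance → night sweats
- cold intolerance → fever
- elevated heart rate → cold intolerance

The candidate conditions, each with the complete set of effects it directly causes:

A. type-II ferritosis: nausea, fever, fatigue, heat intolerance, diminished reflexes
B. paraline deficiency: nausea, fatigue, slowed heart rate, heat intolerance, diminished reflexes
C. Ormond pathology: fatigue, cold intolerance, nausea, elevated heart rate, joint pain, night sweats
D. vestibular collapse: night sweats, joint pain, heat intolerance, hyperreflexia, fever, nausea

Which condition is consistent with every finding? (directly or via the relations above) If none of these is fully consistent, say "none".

Testing each hypothesis:
(A) type-II ferritosis — fails on cold intolerance, night sweats, joint pain, hyperreflexia (predicts heat intolerance, not cold intolerance; predicts diminished reflexes, not hyperreflexia)
(B) paraline deficiency — cold intolerance NO; night sweats NO; nausea yes; joint pain NO; fever NO; hyperreflexia NO
(C) Ormond pathology — cold intolerance yes; night sweats yes; nausea yes; joint pain yes; fever yes (by cold intolerance → fever); hyperreflexia yes (by cold intolerance → hyperreflexia)
(D) vestibular collapse — fails on cold intolerance (predicts heat intolerance, not cold intolerance)
(C) alone accounts for all the evidence.

C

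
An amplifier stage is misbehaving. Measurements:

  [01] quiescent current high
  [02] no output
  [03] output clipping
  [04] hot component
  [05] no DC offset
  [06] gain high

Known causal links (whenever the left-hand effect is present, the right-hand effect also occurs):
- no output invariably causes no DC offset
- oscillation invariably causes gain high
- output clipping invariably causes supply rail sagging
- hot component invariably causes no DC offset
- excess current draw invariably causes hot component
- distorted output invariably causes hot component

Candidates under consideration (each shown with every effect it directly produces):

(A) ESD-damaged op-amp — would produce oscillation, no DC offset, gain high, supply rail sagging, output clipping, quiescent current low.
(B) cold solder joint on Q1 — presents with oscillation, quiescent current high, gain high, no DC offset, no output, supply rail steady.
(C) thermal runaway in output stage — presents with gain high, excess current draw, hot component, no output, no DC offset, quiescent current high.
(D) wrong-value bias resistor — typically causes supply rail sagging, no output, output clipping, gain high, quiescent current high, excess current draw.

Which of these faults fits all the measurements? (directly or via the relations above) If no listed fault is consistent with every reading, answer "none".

D

For each candidate, compare predicted effects to what was observed:
(A) ESD-damaged op-amp — quiescent current high miss; no output miss; output clipping match; hot component miss; no DC offset match; gain high match
(B) cold solder joint on Q1 — quiescent current high match; no output match; output clipping miss; hot component miss; no DC offset match; gain high match
(C) thermal runaway in output stage — does not account for output clipping
(D) wrong-value bias resistor — accounts for every observation (hot component via excess current draw → hot component)
Only (D) is consistent with every observation.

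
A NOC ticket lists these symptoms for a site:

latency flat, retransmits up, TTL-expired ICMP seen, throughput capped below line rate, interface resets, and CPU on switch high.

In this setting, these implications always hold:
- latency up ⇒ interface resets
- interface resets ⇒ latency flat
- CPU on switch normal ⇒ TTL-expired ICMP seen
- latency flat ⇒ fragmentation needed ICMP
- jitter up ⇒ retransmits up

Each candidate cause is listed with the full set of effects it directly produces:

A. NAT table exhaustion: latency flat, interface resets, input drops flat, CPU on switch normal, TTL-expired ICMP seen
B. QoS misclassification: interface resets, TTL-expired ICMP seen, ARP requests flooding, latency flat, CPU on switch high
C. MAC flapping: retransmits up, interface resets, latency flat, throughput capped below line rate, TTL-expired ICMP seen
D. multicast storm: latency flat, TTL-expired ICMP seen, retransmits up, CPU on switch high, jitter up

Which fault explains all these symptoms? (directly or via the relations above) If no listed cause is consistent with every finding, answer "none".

none

Testing each hypothesis:
(A) NAT table exhaustion — latency flat yes; retransmits up NO; TTL-expired ICMP seen yes; throughput capped below line rate NO; interface resets yes; CPU on switch high NO
(B) QoS misclassification — latency flat yes; retransmits up NO; TTL-expired ICMP seen yes; throughput capped below line rate NO; interface resets yes; CPU on switch high yes
(C) MAC flapping — does not account for CPU on switch high
(D) multicast storm — latency flat yes; retransmits up yes; TTL-expired ICMP seen yes; throughput capped below line rate NO; interface resets NO; CPU on switch high yes
None of the listed candidates fits everything.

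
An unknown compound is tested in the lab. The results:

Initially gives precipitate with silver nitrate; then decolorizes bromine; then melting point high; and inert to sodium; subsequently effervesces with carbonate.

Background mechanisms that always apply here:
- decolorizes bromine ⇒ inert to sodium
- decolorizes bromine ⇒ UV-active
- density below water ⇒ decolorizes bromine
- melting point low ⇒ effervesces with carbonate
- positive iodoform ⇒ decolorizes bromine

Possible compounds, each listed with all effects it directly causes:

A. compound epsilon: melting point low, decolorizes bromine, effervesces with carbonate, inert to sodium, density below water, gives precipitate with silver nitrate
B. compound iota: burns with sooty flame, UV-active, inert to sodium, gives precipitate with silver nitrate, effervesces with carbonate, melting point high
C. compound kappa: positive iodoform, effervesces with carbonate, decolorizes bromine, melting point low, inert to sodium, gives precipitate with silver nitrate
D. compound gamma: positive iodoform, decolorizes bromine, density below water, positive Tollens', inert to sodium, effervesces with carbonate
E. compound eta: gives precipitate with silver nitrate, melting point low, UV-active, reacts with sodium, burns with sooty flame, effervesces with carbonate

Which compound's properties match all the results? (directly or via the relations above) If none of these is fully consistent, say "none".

Per-candidate check:
(A) compound epsilon — fails on melting point high (predicts melting point low, not melting point high)
(B) compound iota — does not account for decolorizes bromine
(C) compound kappa — fails on melting point high (predicts melting point low, not melting point high)
(D) compound gamma — does not account for gives precipitate with silver nitrate, melting point high
(E) compound eta — fails on decolorizes bromine, melting point high, inert to sodium (predicts melting point low, not melting point high; predicts reacts with sodium, not inert to sodium)
None of the listed candidates fits everything.

none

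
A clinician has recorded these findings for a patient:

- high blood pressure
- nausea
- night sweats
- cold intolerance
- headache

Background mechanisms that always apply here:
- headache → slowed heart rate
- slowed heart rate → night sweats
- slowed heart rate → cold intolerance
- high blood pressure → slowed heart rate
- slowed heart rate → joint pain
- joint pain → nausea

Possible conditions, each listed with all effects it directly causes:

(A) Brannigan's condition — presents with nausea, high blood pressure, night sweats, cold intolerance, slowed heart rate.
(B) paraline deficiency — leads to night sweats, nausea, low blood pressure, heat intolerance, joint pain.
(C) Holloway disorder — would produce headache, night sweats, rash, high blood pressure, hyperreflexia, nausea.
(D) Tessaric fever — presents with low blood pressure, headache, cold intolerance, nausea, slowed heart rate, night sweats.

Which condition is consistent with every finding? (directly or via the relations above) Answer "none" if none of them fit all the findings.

C

Per-candidate check:
(A) Brannigan's condition — does not account for headache
(B) paraline deficiency — fails on high blood pressure, cold intolerance, headache (predicts low blood pressure, not high blood pressure; predicts heat intolerance, not cold intolerance)
(C) Holloway disorder — accounts for every observation (cold intolerance by headache → slowed heart rate → cold intolerance)
(D) Tessaric fever — high blood pressure miss; nausea match; night sweats match; cold intolerance match; headache match
(C) is the only candidate with no mismatches.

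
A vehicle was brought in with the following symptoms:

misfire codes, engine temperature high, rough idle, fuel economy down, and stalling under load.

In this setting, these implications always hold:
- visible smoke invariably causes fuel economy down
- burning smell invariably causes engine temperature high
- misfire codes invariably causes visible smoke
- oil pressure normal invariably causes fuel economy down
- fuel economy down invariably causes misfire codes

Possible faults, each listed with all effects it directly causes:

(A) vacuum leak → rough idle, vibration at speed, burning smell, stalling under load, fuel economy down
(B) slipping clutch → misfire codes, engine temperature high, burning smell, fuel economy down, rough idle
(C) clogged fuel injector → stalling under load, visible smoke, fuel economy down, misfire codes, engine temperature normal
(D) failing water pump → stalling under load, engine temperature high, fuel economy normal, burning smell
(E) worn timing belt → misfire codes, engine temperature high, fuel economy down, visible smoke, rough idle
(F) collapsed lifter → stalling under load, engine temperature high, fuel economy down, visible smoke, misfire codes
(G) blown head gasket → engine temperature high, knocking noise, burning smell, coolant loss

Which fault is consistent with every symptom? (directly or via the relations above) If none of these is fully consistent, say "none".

A

Testing each hypothesis:
(A) vacuum leak — misfire codes + (through fuel economy down → misfire codes); engine temperature high + (through burning smell → engine temperature high); rough idle +; fuel economy down +; stalling under load +
(B) slipping clutch — misfire codes +; engine temperature high +; rough idle +; fuel economy down +; stalling under load -
(C) clogged fuel injector — misfire codes +; engine temperature high -; rough idle -; fuel economy down +; stalling under load +
(D) failing water pump — fails on misfire codes, rough idle, fuel economy down (predicts fuel economy normal, not fuel economy down)
(E) worn timing belt — does not account for stalling under load
(F) collapsed lifter — does not account for rough idle
(G) blown head gasket — misfire codes -; engine temperature high +; rough idle -; fuel economy down -; stalling under load -
(A) is the only candidate with no mismatches.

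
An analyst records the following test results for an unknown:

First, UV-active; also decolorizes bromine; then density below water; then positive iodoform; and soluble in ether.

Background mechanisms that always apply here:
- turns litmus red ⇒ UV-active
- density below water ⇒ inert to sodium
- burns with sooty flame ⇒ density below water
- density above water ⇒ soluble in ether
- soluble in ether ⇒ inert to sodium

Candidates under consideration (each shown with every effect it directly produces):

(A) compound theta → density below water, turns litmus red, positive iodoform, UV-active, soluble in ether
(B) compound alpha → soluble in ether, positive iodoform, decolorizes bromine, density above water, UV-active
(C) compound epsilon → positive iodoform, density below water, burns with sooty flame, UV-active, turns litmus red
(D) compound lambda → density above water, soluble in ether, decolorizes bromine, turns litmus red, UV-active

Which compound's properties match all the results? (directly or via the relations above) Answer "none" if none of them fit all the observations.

none

Testing each hypothesis:
(A) compound theta — UV-active ✓; decolorizes bromine ✗; density below water ✓; positive iodoform ✓; soluble in ether ✓
(B) compound alpha — fails on density below water (predicts density above water, not density below water)
(C) compound epsilon — UV-active ✓; decolorizes bromine ✗; density below water ✓; positive iodoform ✓; soluble in ether ✗
(D) compound lambda — UV-active ✓; decolorizes bromine ✓; density below water ✗; positive iodoform ✗; soluble in ether ✓
No candidate is consistent with all observations.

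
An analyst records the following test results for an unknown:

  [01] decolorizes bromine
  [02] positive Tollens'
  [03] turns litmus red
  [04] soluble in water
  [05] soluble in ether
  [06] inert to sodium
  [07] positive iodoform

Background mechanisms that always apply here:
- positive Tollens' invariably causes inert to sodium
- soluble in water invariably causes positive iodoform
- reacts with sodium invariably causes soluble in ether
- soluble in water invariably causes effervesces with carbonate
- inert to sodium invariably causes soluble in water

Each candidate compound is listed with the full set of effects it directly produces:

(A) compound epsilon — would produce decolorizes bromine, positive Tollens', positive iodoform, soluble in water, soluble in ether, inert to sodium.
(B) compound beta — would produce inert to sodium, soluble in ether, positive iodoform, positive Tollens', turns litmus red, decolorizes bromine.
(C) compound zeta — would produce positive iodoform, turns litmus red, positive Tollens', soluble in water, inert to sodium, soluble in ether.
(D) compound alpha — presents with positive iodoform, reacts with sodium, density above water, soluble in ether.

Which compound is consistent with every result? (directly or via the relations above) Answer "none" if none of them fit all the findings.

For each candidate, compare predicted effects to what was observed:
(A) compound epsilon — decolorizes bromine yes; positive Tollens' yes; turns litmus red NO; soluble in water yes; soluble in ether yes; inert to sodium yes; positive iodoform yes
(B) compound beta — decolorizes bromine yes; positive Tollens' yes; turns litmus red yes; soluble in water yes (through inert to sodium → soluble in water); soluble in ether yes; inert to sodium yes; positive iodoform yes
(C) compound zeta — decolorizes bromine NO; positive Tollens' yes; turns litmus red yes; soluble in water yes; soluble in ether yes; inert to sodium yes; positive iodoform yes
(D) compound alpha — fails on decolorizes bromine, positive Tollens', turns litmus red, soluble in water, inert to sodium (predicts reacts with sodium, not inert to sodium)
(B) is the only candidate with no mismatches.

B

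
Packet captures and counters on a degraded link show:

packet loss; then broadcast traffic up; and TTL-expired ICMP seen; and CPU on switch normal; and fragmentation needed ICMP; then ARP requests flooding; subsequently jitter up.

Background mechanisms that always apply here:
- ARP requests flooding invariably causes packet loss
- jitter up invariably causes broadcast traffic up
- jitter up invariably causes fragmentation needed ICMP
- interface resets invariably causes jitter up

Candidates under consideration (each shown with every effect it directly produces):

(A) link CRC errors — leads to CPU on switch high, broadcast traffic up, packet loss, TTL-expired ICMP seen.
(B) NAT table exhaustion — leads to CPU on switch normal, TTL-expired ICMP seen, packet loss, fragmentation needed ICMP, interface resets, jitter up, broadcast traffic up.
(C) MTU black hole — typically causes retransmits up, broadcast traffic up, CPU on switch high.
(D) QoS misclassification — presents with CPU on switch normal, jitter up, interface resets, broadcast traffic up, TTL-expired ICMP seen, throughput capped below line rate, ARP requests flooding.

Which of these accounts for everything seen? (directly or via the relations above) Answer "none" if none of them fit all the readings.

Per-candidate check:
(A) link CRC errors — packet loss match; broadcast traffic up match; TTL-expired ICMP seen match; CPU on switch normal miss; fragmentation needed ICMP miss; ARP requests flooding miss; jitter up miss
(B) NAT table exhaustion — packet loss match; broadcast traffic up match; TTL-expired ICMP seen match; CPU on switch normal match; fragmentation needed ICMP match; ARP requests flooding miss; jitter up match
(C) MTU black hole — fails on packet loss, TTL-expired ICMP seen, CPU on switch normal, fragmentation needed ICMP, ARP requests flooding, jitter up (predicts CPU on switch high, not CPU on switch normal)
(D) QoS misclassification — accounts for every observation (packet loss via ARP requests flooding → packet loss)
Only (D) is consistent with every observation.

D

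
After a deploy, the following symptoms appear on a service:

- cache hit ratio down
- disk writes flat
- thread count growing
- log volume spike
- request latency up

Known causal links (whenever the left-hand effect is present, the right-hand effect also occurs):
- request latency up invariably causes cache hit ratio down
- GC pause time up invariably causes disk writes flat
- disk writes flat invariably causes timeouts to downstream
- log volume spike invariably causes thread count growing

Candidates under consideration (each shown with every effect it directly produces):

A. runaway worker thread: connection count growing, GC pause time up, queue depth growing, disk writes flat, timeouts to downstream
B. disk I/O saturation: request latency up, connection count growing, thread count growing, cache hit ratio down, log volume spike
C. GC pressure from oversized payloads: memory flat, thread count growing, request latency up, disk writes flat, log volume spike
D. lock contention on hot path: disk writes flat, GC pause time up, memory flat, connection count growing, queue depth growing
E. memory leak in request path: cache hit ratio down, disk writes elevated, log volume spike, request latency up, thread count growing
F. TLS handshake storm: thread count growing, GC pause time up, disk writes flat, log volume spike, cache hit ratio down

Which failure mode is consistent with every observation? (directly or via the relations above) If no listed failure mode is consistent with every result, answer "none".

Checking each candidate against the observations:
(A) runaway worker thread — cache hit ratio down -; disk writes flat +; thread count growing -; log volume spike -; request latency up -
(B) disk I/O saturation — cache hit ratio down +; disk writes flat -; thread count growing +; log volume spike +; request latency up +
(C) GC pressure from oversized payloads — cache hit ratio down + (by request latency up → cache hit ratio down); disk writes flat +; thread count growing +; log volume spike +; request latency up +
(D) lock contention on hot path — does not account for cache hit ratio down, thread count growing, log volume spike, request latency up
(E) memory leak in request path — cache hit ratio down +; disk writes flat -; thread count growing +; log volume spike +; request latency up +
(F) TLS handshake storm — does not account for request latency up
(C) is the only candidate with no mismatches.

C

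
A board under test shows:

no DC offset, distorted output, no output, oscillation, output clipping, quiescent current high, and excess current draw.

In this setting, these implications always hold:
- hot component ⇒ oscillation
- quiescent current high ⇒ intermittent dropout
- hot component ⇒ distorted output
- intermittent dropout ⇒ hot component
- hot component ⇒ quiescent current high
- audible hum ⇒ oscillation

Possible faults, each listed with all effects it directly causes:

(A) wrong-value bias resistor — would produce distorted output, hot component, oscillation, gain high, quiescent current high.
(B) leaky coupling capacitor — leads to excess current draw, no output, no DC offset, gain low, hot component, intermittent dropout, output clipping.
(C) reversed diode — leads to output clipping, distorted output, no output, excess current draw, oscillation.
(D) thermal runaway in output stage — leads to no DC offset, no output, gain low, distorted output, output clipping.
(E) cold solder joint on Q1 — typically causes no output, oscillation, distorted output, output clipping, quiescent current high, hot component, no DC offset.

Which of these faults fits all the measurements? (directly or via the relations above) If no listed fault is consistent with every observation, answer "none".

Per-candidate check:
(A) wrong-value bias resistor — no DC offset NO; distorted output yes; no output NO; oscillation yes; output clipping NO; quiescent current high yes; excess current draw NO
(B) leaky coupling capacitor — accounts for every observation (distorted output via hot component → distorted output)
(C) reversed diode — does not account for no DC offset, quiescent current high
(D) thermal runaway in output stage — no DC offset yes; distorted output yes; no output yes; oscillation NO; output clipping yes; quiescent current high NO; excess current draw NO
(E) cold solder joint on Q1 — no DC offset yes; distorted output yes; no output yes; oscillation yes; output clipping yes; quiescent current high yes; excess current draw NO
Only (B) is consistent with every observation.

B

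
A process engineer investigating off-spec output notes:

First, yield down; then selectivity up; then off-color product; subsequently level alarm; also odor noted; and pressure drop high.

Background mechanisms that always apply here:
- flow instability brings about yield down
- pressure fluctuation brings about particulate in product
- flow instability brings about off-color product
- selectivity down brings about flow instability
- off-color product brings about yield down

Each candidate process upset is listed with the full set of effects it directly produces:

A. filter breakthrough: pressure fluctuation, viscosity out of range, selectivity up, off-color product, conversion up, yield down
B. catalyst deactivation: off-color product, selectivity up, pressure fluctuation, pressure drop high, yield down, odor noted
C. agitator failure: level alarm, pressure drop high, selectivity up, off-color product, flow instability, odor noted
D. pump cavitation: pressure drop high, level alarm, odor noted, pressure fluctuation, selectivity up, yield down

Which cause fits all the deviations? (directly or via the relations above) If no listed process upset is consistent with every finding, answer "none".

For each candidate, compare predicted effects to what was observed:
(A) filter breakthrough — yield down ✓; selectivity up ✓; off-color product ✓; level alarm ✗; odor noted ✗; pressure drop high ✗
(B) catalyst deactivation — does not account for level alarm
(C) agitator failure — yield down ✓ (through off-color product → yield down); selectivity up ✓; off-color product ✓; level alarm ✓; odor noted ✓; pressure drop high ✓
(D) pump cavitation — yield down ✓; selectivity up ✓; off-color product ✗; level alarm ✓; odor noted ✓; pressure drop high ✓
(C) alone accounts for all the evidence.

C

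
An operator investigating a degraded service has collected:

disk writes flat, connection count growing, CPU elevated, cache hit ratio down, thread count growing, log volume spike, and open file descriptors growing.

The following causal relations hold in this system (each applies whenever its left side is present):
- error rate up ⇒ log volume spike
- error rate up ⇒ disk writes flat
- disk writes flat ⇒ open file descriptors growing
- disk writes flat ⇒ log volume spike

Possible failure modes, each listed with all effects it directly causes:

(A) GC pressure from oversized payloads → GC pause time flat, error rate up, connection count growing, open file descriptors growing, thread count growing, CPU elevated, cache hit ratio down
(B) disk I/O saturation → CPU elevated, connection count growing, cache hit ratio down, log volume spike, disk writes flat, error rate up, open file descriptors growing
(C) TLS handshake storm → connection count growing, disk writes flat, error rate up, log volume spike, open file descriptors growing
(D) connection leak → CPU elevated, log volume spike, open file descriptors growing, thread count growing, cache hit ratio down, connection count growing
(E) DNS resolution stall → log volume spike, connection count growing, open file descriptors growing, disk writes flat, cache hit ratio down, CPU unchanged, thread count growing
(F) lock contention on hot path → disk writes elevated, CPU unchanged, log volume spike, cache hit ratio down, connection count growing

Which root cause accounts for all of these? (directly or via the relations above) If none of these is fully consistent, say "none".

A

For each candidate, compare predicted effects to what was observed:
(A) GC pressure from oversized payloads — accounts for every observation (disk writes flat via error rate up → disk writes flat)
(B) disk I/O saturation — disk writes flat yes; connection count growing yes; CPU elevated yes; cache hit ratio down yes; thread count growing NO; log volume spike yes; open file descriptors growing yes
(C) TLS handshake storm — disk writes flat yes; connection count growing yes; CPU elevated NO; cache hit ratio down NO; thread count growing NO; log volume spike yes; open file descriptors growing yes
(D) connection leak — does not account for disk writes flat
(E) DNS resolution stall — fails on CPU elevated (predicts CPU unchanged, not CPU elevated)
(F) lock contention on hot path — disk writes flat NO; connection count growing yes; CPU elevated NO; cache hit ratio down yes; thread count growing NO; log volume spike yes; open file descriptors growing NO
(A) alone accounts for all the evidence.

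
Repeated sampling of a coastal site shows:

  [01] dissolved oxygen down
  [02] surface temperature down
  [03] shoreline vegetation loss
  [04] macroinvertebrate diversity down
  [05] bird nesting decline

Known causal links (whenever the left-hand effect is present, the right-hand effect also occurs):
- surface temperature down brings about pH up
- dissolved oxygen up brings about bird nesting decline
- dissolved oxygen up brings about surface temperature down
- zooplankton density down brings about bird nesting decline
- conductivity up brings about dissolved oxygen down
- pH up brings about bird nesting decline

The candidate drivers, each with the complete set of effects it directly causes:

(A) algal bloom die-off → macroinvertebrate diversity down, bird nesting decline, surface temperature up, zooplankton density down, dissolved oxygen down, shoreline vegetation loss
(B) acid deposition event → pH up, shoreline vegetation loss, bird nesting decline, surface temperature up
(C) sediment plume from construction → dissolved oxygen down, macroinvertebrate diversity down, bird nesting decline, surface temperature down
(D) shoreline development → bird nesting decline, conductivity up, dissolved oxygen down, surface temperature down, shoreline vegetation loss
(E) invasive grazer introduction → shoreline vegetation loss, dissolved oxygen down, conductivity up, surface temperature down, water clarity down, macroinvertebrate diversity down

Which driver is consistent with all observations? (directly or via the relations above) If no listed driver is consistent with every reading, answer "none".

E

Checking each candidate against the observations:
(A) algal bloom die-off — dissolved oxygen down ✓; surface temperature down ✗; shoreline vegetation loss ✓; macroinvertebrate diversity down ✓; bird nesting decline ✓
(B) acid deposition event — dissolved oxygen down ✗; surface temperature down ✗; shoreline vegetation loss ✓; macroinvertebrate diversity down ✗; bird nesting decline ✓
(C) sediment plume from construction — dissolved oxygen down ✓; surface temperature down ✓; shoreline vegetation loss ✗; macroinvertebrate diversity down ✓; bird nesting decline ✓
(D) shoreline development — does not account for macroinvertebrate diversity down
(E) invasive grazer introduction — accounts for every observation (bird nesting decline by surface temperature down → pH up → bird nesting decline)
(E) is the only candidate with no mismatches.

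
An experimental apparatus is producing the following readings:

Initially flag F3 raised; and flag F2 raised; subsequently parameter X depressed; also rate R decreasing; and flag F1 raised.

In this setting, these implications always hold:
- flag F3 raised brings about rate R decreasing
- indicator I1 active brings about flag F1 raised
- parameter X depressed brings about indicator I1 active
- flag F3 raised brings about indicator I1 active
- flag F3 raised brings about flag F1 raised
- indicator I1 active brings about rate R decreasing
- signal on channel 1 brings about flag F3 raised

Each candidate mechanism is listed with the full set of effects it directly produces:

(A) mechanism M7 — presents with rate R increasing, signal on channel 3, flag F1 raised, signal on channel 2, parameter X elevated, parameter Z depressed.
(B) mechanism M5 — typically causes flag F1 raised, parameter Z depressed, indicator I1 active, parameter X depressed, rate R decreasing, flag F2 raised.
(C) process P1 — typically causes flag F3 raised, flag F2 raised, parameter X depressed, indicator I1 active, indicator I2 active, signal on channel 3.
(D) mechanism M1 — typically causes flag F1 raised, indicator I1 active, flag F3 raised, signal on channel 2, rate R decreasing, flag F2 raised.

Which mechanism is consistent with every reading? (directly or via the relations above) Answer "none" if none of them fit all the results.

C

Checking each candidate against the observations:
(A) mechanism M7 — fails on flag F3 raised, flag F2 raised, parameter X depressed, rate R decreasing (predicts parameter X elevated, not parameter X depressed; predicts rate R increasing, not rate R decreasing)
(B) mechanism M5 — flag F3 raised -; flag F2 raised +; parameter X depressed +; rate R decreasing +; flag F1 raised +
(C) process P1 — accounts for every observation (rate R decreasing via flag F3 raised → rate R decreasing)
(D) mechanism M1 — does not account for parameter X depressed
(C) alone accounts for all the evidence.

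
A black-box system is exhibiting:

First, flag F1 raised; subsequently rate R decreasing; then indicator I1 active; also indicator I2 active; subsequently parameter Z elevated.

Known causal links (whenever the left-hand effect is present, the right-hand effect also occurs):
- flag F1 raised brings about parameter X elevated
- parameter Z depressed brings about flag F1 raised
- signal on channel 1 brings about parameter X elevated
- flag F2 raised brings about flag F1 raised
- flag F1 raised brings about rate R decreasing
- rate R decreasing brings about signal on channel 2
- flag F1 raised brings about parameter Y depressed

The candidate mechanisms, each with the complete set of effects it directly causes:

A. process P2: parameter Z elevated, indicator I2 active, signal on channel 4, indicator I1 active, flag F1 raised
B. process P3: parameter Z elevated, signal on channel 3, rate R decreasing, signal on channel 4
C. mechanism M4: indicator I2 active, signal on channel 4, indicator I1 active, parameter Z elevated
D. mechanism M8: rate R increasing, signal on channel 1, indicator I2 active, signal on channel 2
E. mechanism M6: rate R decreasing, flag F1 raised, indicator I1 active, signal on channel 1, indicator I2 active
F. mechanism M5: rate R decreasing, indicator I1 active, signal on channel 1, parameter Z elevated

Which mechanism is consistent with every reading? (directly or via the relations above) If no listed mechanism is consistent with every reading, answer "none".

A

For each candidate, compare predicted effects to what was observed:
(A) process P2 — flag F1 raised ✓; rate R decreasing ✓ (by flag F1 raised → rate R decreasing); indicator I1 active ✓; indicator I2 active ✓; parameter Z elevated ✓
(B) process P3 — flag F1 raised ✗; rate R decreasing ✓; indicator I1 active ✗; indicator I2 active ✗; parameter Z elevated ✓
(C) mechanism M4 — flag F1 raised ✗; rate R decreasing ✗; indicator I1 active ✓; indicator I2 active ✓; parameter Z elevated ✓
(D) mechanism M8 — fails on flag F1 raised, rate R decreasing, indicator I1 active, parameter Z elevated (predicts rate R increasing, not rate R decreasing)
(E) mechanism M6 — does not account for parameter Z elevated
(F) mechanism M5 — does not account for flag F1 raised, indicator I2 active
(A) is the only candidate with no mismatches.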